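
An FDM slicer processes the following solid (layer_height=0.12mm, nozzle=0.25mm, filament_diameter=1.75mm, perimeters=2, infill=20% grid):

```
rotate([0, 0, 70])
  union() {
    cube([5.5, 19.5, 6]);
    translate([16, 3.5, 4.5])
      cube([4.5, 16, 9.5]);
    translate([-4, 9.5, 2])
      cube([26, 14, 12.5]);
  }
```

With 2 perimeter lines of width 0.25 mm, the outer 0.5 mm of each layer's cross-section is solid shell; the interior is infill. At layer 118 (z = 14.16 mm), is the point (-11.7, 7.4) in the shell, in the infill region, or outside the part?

At z = 14.16 mm: the cube does not reach this height (z outside [0, 6]); the cube at (16, 3.5) is absent (z outside [4.5, 14]); the cube at (-4, 9.5) is present — its section is the full 26×14 rectangle; Taking the union: only the 26×14 cube at (-4, 9.5) is present, so the union is just that shape — 1 connected region; (whole slice rotated 70° about Z — lengths, areas and connectivity unchanged). Overall, the cross-section is a single solid region. Undo the 70° rotation: the query point maps to (2.952, 13.525) in the un-rotated model frame. The nearest boundary edge runs (-4.00, 9.50)→(22.00, 9.50); distance from the point to it = 4.03 mm. The point is inside the cross-section and 4.03 mm from the nearest boundary — more than the 0.5 mm shell width (2 × 0.25), so it's in the infill interior.

infill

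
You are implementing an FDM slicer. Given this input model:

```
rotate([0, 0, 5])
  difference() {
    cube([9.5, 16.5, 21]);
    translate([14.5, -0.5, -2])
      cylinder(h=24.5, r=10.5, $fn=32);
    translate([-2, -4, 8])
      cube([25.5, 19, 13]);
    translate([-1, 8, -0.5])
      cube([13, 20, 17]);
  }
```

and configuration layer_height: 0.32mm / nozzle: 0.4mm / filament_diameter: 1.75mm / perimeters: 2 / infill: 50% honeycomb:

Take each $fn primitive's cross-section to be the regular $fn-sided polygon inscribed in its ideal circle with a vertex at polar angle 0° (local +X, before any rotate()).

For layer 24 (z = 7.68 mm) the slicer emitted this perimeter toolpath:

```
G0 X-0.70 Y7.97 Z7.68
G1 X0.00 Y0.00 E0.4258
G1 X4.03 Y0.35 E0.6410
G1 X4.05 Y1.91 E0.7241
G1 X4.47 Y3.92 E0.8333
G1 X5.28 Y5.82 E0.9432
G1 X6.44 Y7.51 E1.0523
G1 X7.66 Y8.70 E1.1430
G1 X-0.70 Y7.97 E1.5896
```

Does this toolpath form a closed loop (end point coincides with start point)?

Start point (G0): (-0.70, 7.97). End point (last G1): the path returns to the start — closed.

yes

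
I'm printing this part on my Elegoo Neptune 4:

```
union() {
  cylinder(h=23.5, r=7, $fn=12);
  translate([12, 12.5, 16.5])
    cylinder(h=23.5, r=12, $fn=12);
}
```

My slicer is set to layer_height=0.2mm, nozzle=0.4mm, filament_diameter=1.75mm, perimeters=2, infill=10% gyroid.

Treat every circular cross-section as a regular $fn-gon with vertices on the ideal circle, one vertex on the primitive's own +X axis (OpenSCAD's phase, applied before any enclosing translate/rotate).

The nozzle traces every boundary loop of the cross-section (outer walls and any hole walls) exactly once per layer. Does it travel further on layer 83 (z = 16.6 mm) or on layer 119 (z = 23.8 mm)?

Layer 83 (z = 16.6): the r=7 cylinder contributes a regular 12-gon of circumradius 7 (perimeter = 2·12·7.000·sin(180°/12) = 43.48 mm); the r=12 cylinder at (12, 12.5) gives a regular 12-gon of circumradius 12 (constant along its height) (perimeter = 2·12·12.000·sin(180°/12) = 74.54 mm); Taking the union: the regions partially overlap (shared area 5.45 mm²), so the edge portions inside another operand are dropped and the merged outline is re-measured after clipping — boundary = 104.07 mm. So its perimeter = 104.07 mm. Layer 119 (z = 23.8): the cylinder is absent (z outside [0, 23.5]); the cylinder at (12, 12.5): section is a regular 12-gon, circumradius r=12 (perimeter = 2·12·12.000·sin(180°/12) = 74.54 mm); Taking the union: only the r=12 cylinder at (12, 12.5) is present, so the union is just that shape — boundary = 74.54 mm. So its perimeter = 74.54 mm. Layer 83 is larger (104.07 vs 74.54 mm).

layer 83 (z = 16.6 mm)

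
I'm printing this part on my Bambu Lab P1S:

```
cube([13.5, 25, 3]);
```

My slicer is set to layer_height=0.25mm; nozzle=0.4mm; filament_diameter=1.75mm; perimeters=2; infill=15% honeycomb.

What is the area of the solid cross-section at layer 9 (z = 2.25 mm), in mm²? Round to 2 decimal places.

337.50 mm²

At z = 2.25 mm: the cube (footprint 13.5×25) is included at this height (area 337.50 mm²). Overall, the cross-section is a single solid region. Net area = 337.50 mm².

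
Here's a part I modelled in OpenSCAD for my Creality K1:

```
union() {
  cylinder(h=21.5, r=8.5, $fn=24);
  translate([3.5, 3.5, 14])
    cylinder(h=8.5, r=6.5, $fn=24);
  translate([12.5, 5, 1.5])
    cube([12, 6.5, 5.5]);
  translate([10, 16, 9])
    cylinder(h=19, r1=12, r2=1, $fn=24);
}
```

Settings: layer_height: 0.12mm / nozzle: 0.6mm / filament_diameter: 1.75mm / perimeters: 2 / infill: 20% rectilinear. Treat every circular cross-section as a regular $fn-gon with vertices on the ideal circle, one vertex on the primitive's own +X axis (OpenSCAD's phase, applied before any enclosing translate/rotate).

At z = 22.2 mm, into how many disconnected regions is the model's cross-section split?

2

At z = 22.2 mm: the cylinder is not intersected at this z (z outside [0, 21.5]); the r=6.5 cylinder at (3.5, 3.5) contributes a regular 24-gon of circumradius 6.5; the cube at (12.5, 5) is not intersected at this z (z outside [1.5, 7]); the cone at (10, 16): at t=0.695 of its height the radius interpolates to r₁+(r₂−r₁)t = 4.358, giving a regular 24-gon of that circumradius; Taking the union: the 2 present regions are separate (no shared area or edge), so areas and boundary lengths simply add and each stays a separate island — 2 connected regions. The result has 2 disconnected regions.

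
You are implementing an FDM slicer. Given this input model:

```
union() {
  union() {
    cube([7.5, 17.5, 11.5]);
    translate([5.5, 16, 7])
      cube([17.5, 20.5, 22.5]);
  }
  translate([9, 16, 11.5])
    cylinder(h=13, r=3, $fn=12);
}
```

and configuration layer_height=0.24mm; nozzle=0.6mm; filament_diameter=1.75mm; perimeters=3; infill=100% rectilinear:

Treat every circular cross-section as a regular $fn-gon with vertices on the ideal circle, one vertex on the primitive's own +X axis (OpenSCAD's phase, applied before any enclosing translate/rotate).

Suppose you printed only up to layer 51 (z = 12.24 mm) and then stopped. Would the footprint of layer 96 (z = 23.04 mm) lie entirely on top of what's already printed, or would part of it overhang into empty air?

entirely on top

Compare the two slices. At z = 12.24: the cube is absent (z outside [0, 11.5]); the cube at (5.5, 16) (footprint 17.5×20.5) is included at this height (area 358.75 mm²); Merging all regions: only the 17.5×20.5 cube at (5.5, 16) is present, so the union is just that shape — area = 358.75 mm²; the r=3 cylinder at (9, 16) gives a regular 12-gon of circumradius 3 (constant along its height) (area = (12/2)·3.000²·sin(360°/12) = 27.00 mm²); Taking the union: the regions partially overlap — summed areas 385.75 mm² minus the doubly-counted overlap 13.50 mm² gives 372.25 mm² — area = 372.25 mm². At z = 23.04: the cube is absent (z outside [0, 11.5]); the cube at (5.5, 16) (footprint 17.5×20.5) is included at this height (area 358.75 mm²); Merging all regions: only the 17.5×20.5 cube at (5.5, 16) is present, so the union is just that shape — area = 358.75 mm²; the cylinder at (9, 16): section is a regular 12-gon, circumradius r=3 (area = (12/2)·3.000²·sin(360°/12) = 27.00 mm²); Taking the union: the regions partially overlap — summed areas 385.75 mm² minus the doubly-counted overlap 13.50 mm² gives 372.25 mm² — area = 372.25 mm². Checking containment: the cross-section at z = 23.04 is a subset of the cross-section at z = 12.24.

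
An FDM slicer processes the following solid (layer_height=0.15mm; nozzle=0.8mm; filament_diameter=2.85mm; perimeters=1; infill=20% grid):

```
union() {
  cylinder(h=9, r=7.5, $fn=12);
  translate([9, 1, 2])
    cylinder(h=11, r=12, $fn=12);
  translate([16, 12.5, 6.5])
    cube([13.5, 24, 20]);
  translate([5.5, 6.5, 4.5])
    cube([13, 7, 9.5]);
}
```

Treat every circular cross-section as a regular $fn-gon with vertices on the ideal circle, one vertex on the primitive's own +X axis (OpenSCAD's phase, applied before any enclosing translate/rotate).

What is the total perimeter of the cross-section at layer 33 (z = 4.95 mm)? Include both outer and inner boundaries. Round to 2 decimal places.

86.86 mm

At z = 4.95 mm: the r=7.5 cylinder gives a regular 12-gon of circumradius 7.5 (constant along its height) (perimeter = 2·12·7.500·sin(180°/12) = 46.59 mm); the r=12 cylinder at (9, 1) gives a regular 12-gon of circumradius 12 (constant along its height) (perimeter = 2·12·12.000·sin(180°/12) = 74.54 mm); the cube at (16, 12.5) is not intersected at this z (z outside [6.5, 26.5]); the cube at (5.5, 6.5) is present — its section is the full 13×7 rectangle (perimeter 40.00 mm); Combining (union): the regions partially overlap (shared area 177.92 mm²), so the edge portions inside another operand are dropped and the merged outline is re-measured after clipping — boundary = 86.86 mm. Overall, the cross-section is a single solid region. Total boundary length (outer) = 86.86 mm.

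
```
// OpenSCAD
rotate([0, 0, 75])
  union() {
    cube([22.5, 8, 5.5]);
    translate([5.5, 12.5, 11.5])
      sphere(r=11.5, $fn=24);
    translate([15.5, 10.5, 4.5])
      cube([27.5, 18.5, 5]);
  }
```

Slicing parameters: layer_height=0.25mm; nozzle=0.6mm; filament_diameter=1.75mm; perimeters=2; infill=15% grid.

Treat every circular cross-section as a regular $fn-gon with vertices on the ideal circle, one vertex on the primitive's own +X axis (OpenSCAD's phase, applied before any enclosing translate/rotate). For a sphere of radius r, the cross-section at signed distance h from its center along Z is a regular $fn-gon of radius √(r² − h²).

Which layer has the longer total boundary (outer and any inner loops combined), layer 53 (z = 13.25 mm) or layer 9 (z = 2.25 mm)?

layer 9 (z = 2.25 mm)

Layer 53 (z = 13.25): the cube is not intersected at this z (z outside [0, 5.5]); the r=11.5 sphere at (5.5, 12.5) slices to a regular 24-gon of circumradius 11.366 (√(r²−h²) with h=1.75 from center) (perimeter = 2·24·11.366·sin(180°/24) = 71.21 mm); the cube at (15.5, 10.5) is not intersected at this z (z outside [4.5, 9.5]); Taking the union: only the r=11.5 sphere at (5.5, 12.5) is present, so the union is just that shape — boundary = 71.21 mm; (rotated 75° about Z; rotation is an isometry so areas/perimeters/island counts are preserved). So its perimeter = 71.21 mm. Layer 9 (z = 2.25): the cube (footprint 22.5×8) is included at this height (perimeter 61.00 mm); the r=11.5 sphere at (5.5, 12.5) contributes a regular 24-gon of circumradius √(11.5²−9.25²) = 6.833 (perimeter = 2·24·6.833·sin(180°/24) = 42.81 mm); the cube at (15.5, 10.5) does not reach this height (z outside [4.5, 9.5]); Combining (union): the regions partially overlap (shared area 16.20 mm²), so the edge portions inside another operand are dropped and the merged outline is re-measured after clipping — boundary = 82.10 mm; (rotated 75° about Z; rotation is an isometry so areas/perimeters/island counts are preserved). So its perimeter = 82.10 mm. Layer 9 is larger (82.10 vs 71.21 mm).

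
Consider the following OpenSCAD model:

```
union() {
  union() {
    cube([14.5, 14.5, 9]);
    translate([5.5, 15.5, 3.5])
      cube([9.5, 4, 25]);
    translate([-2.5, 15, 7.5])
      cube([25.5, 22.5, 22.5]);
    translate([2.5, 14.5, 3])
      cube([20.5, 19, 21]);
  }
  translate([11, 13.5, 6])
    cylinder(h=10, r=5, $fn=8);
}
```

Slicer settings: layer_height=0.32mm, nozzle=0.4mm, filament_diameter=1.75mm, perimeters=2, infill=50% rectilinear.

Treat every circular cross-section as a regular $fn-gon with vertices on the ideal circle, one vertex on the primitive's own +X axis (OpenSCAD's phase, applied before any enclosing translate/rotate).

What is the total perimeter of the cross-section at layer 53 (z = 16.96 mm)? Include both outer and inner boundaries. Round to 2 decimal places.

At z = 16.96 mm: the cube does not reach this height (z outside [0, 9]); the 9.5×4 cube at (5.5, 15.5) contributes its full rectangle (perimeter 27.00 mm); the cube at (-2.5, 15) is present — its section is the full 25.5×22.5 rectangle (perimeter 96.00 mm); the cube at (2.5, 14.5) (footprint 20.5×19) is included at this height (perimeter 79.00 mm); Taking the union: the regions partially overlap (shared area 417.25 mm²), so the edge portions inside another operand are dropped and the merged outline is re-measured after clipping — boundary = 97.00 mm; the cylinder at (11, 13.5) is absent (z outside [6, 16]); Combining (union): only the result so far is present, so the union is just that shape — boundary = 97.00 mm. Overall, the cross-section is a single solid region. Total boundary length (outer) = 97.00 mm.

97.00 mm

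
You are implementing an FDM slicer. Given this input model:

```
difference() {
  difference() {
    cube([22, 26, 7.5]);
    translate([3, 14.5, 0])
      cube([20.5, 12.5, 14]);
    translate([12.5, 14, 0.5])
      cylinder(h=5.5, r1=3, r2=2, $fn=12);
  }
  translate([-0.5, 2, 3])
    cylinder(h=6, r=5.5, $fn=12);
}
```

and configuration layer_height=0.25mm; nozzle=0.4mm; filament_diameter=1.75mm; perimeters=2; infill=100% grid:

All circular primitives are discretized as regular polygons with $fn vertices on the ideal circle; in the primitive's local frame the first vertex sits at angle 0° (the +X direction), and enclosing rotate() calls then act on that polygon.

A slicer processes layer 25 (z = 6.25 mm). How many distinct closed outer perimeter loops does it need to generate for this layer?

At z = 6.25 mm: the cube (footprint 22×26) is included at this height; the cube at (3, 14.5) is present — its section is the full 20.5×12.5 rectangle; the cone at (12.5, 14) does not reach this height (z outside [0.5, 6]); After the difference (first − rest): starting from the 22×26 cube, the 20.5×12.5 cube at (3, 14.5) partially overlaps it — only the 218.50 mm² overlap (of its 256.25 mm²) is removed, clipping the outline — 1 connected region; the cylinder at (-0.5, 2): section is a regular 12-gon, circumradius r=5.5; After the difference (first − rest): starting from the result so far, the r=5.5 cylinder at (-0.5, 2) partially overlaps it — only the 29.44 mm² overlap (of its 90.75 mm²) is removed, clipping the outline — 1 connected region. The result has 1 disconnected region.

1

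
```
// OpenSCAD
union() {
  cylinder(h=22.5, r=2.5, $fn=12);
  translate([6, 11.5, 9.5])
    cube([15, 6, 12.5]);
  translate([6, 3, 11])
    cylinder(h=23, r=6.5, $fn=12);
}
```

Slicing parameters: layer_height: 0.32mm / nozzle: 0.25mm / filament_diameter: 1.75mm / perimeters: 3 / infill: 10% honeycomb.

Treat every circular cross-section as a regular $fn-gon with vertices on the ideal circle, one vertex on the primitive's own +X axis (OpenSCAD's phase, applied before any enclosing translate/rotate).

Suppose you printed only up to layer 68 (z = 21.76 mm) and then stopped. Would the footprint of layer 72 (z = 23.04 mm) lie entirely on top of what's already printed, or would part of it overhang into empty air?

Compare the two slices. At z = 21.76: the cylinder: section is a regular 12-gon, circumradius r=2.5 (area = (12/2)·2.500²·sin(360°/12) = 18.75 mm²); the cube at (6, 11.5) is present — its section is the full 15×6 rectangle (area 90.00 mm²); the r=6.5 cylinder at (6, 3) contributes a regular 12-gon of circumradius 6.5 (area = (12/2)·6.500²·sin(360°/12) = 126.75 mm²); Combining (union): the regions partially overlap — summed areas 235.50 mm² minus the doubly-counted overlap 6.87 mm² gives 228.63 mm² — area = 228.63 mm². At z = 23.04: the cylinder is not intersected at this z (z outside [0, 22.5]); the cube at (6, 11.5) is not intersected at this z (z outside [9.5, 22]); the r=6.5 cylinder at (6, 3) contributes a regular 12-gon of circumradius 6.5 (area = (12/2)·6.500²·sin(360°/12) = 126.75 mm²); Merging all regions: only the r=6.5 cylinder at (6, 3) is present, so the union is just that shape — area = 126.75 mm². Checking containment: the cross-section at z = 23.04 is a subset of the cross-section at z = 21.76.

entirely on top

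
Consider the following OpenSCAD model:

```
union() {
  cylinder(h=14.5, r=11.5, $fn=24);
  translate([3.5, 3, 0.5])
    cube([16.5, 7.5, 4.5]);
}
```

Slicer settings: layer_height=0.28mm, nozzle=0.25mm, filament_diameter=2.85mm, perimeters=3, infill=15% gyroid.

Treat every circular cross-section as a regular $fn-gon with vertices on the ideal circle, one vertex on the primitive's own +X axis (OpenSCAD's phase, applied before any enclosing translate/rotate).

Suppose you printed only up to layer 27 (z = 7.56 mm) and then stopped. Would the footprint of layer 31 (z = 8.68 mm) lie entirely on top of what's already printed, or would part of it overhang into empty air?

entirely on top

Compare the two slices. At z = 7.56: the r=11.5 cylinder contributes a regular 24-gon of circumradius 11.5 (area = (24/2)·11.500²·sin(360°/24) = 410.75 mm²); the cube at (3.5, 3) is not intersected at this z (z outside [0.5, 5]); Combining (union): only the r=11.5 cylinder is present, so the union is just that shape — area = 410.75 mm². At z = 8.68: the r=11.5 cylinder contributes a regular 24-gon of circumradius 11.5 (area = (24/2)·11.500²·sin(360°/24) = 410.75 mm²); the cube at (3.5, 3) is absent (z outside [0.5, 5]); Combining (union): only the r=11.5 cylinder is present, so the union is just that shape — area = 410.75 mm². Checking containment: the cross-section at z = 8.68 is a subset of the cross-section at z = 7.56.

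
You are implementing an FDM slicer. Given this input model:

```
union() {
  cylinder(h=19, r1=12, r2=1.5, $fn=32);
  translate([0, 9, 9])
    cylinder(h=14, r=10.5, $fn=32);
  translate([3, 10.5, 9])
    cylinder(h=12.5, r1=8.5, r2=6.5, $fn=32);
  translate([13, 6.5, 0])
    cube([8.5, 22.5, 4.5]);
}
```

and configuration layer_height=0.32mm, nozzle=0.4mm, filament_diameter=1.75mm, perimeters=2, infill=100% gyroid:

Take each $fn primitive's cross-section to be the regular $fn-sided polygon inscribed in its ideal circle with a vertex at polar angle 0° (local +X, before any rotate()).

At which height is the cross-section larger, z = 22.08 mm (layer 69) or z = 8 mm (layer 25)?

Layer 69 (z = 22.08): the cone is absent (z outside [0, 19]); the r=10.5 cylinder at (0, 9) gives a regular 32-gon of circumradius 10.5 (constant along its height) (area = (32/2)·10.500²·sin(360°/32) = 344.14 mm²); the cone at (3, 10.5) is absent (z outside [9, 21.5]); the cube at (13, 6.5) is not intersected at this z (z outside [0, 4.5]); Combining (union): only the r=10.5 cylinder at (0, 9) is present, so the union is just that shape — area = 344.14 mm². So its area = 344.14 mm². Layer 25 (z = 8): the cone: at t=0.421 of its height the radius interpolates to r₁+(r₂−r₁)t = 7.579, giving a regular 32-gon of that circumradius (area = (32/2)·7.579²·sin(360°/32) = 179.30 mm²); the cylinder at (0, 9) does not reach this height (z outside [9, 23]); the cone at (3, 10.5) is absent (z outside [9, 21.5]); the cube at (13, 6.5) is not intersected at this z (z outside [0, 4.5]); Merging all regions: only the cone is present, so the union is just that shape — area = 179.30 mm². So its area = 179.30 mm². Layer 69 is larger (344.14 vs 179.30 mm²).

layer 69 (z = 22.08 mm)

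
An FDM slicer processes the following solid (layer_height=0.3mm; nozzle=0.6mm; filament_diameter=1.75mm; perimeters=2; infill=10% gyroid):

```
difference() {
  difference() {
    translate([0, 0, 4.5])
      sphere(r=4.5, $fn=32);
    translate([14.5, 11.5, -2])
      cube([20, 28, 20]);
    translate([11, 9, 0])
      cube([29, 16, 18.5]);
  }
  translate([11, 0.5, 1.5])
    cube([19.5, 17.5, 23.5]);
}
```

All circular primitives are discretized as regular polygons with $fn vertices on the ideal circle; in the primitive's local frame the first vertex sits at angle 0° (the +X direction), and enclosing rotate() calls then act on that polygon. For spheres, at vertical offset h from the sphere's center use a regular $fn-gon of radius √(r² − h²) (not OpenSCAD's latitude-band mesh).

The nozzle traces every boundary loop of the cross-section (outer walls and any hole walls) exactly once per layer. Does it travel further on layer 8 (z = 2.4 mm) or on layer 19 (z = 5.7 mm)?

layer 19 (z = 5.7 mm)

Layer 8 (z = 2.4): the r=4.5 sphere slices to a regular 32-gon of circumradius 3.980 (√(r²−h²) with h=2.1 from center) (perimeter = 2·32·3.980·sin(180°/32) = 24.97 mm); the 20×28 cube at (14.5, 11.5) contributes its full rectangle (perimeter 96.00 mm); the 29×16 cube at (11, 9) contributes its full rectangle (perimeter 90.00 mm); After the difference (first − rest): starting from the r=4.5 sphere, the 20×28 cube at (14.5, 11.5) misses the remaining region (no effect); the 29×16 cube at (11, 9) misses the remaining region (no effect) — boundary = 24.97 mm; the cube at (11, 0.5) is present — its section is the full 19.5×17.5 rectangle (perimeter 74.00 mm); After the difference (first − rest): starting from the result so far, the 19.5×17.5 cube at (11, 0.5) misses the remaining region (no effect) — boundary = 24.97 mm. So its perimeter = 24.97 mm. Layer 19 (z = 5.7): the r=4.5 sphere slices to a regular 32-gon of circumradius 4.337 (√(r²−h²) with h=1.2 from center) (perimeter = 2·32·4.337·sin(180°/32) = 27.21 mm); the 20×28 cube at (14.5, 11.5) contributes its full rectangle (perimeter 96.00 mm); the cube at (11, 9) is present — its section is the full 29×16 rectangle (perimeter 90.00 mm); After the difference (first − rest): starting from the r=4.5 sphere, the 20×28 cube at (14.5, 11.5) misses the remaining region (no effect); the 29×16 cube at (11, 9) misses the remaining region (no effect) — boundary = 27.21 mm; the cube at (11, 0.5) (footprint 19.5×17.5) is included at this height (perimeter 74.00 mm); Taking the first minus the rest: starting from the result so far, the 19.5×17.5 cube at (11, 0.5) misses the remaining region (no effect) — boundary = 27.21 mm. So its perimeter = 27.21 mm. Layer 19 is larger (27.21 vs 24.97 mm).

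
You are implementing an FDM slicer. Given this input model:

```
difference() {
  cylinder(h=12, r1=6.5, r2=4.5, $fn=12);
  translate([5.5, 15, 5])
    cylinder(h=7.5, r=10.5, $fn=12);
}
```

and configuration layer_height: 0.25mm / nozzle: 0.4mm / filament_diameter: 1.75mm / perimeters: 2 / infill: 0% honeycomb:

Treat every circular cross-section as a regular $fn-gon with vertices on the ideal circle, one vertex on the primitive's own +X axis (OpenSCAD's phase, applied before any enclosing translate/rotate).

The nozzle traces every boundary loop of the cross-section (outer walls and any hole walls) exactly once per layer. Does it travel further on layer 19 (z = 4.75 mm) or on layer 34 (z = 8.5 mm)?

layer 19 (z = 4.75 mm)

Layer 19 (z = 4.75): the cone contributes a regular 12-gon of circumradius 5.708 (interpolated between r1=6.5 and r2=4.5 at t=0.396) (perimeter = 2·12·5.708·sin(180°/12) = 35.46 mm); the cylinder at (5.5, 15) is not intersected at this z (z outside [5, 12.5]); Taking the first minus the rest: none of the subtracted shapes is present at this height, so the cone is unchanged — boundary = 35.46 mm. So its perimeter = 35.46 mm. Layer 34 (z = 8.5): the cone: at t=0.708 of its height the radius interpolates to r₁+(r₂−r₁)t = 5.083, giving a regular 12-gon of that circumradius (perimeter = 2·12·5.083·sin(180°/12) = 31.58 mm); the r=10.5 cylinder at (5.5, 15) gives a regular 12-gon of circumradius 10.5 (constant along its height) (perimeter = 2·12·10.500·sin(180°/12) = 65.22 mm); After the difference (first − rest): starting from the cone, the r=10.5 cylinder at (5.5, 15) misses the remaining region (no effect) — boundary = 31.58 mm. So its perimeter = 31.58 mm. Layer 19 is larger (35.46 vs 31.58 mm).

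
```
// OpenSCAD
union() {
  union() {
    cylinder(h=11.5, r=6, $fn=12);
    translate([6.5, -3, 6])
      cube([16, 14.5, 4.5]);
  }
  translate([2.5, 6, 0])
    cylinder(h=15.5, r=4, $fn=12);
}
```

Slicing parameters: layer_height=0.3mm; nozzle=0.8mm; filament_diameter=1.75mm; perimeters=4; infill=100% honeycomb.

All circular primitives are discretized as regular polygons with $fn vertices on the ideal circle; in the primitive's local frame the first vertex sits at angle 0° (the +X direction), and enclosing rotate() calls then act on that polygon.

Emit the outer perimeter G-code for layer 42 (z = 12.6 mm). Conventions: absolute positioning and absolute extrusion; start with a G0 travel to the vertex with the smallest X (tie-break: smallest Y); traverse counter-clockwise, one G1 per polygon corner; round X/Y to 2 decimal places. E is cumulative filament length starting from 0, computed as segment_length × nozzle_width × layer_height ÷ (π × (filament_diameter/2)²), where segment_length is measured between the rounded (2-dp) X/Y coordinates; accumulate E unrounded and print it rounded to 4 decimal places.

At z = 12.6 mm: the cylinder does not reach this height (z outside [0, 11.5]); the cube at (6.5, -3) is absent (z outside [6, 10.5]); Taking the union: nothing is present at this height; the cylinder at (2.5, 6): section is a regular 12-gon, circumradius r=4; Combining (union): only the r=4 cylinder at (2.5, 6) is present, so the union is just that shape — 1 connected region. The outline is a single polygon with 12 vertices. Extrusion per mm of travel: 0.8 × 0.3 / (π × 0.875²) = 0.099780. Accumulating E over each segment gives final E = 2.4777.

G0 X-1.50 Y6.00 Z12.60
G1 X-0.96 Y4.00 E0.2067
G1 X0.50 Y2.54 E0.4127
G1 X2.50 Y2.00 E0.6194
G1 X4.50 Y2.54 E0.8261
G1 X5.96 Y4.00 E1.0322
G1 X6.50 Y6.00 E1.2389
G1 X5.96 Y8.00 E1.4456
G1 X4.50 Y9.46 E1.6516
G1 X2.50 Y10.00 E1.8583
G1 X0.50 Y9.46 E2.0650
G1 X-0.96 Y8.00 E2.2710
G1 X-1.50 Y6.00 E2.4777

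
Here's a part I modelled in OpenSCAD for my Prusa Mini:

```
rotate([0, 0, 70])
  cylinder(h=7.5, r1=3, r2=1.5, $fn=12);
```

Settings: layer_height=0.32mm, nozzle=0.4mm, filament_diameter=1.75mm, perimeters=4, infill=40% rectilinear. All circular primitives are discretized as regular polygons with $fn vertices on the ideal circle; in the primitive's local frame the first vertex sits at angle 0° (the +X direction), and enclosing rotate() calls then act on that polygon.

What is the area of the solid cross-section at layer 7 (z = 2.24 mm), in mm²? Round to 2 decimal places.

At z = 2.24 mm: the cone: at t=0.299 of its height the radius interpolates to r₁+(r₂−r₁)t = 2.552, giving a regular 12-gon of that circumradius (area = (12/2)·2.552²·sin(360°/12) = 19.54 mm²); (rotated 70° about Z; rotation is an isometry so areas/perimeters/island counts are preserved). Overall, the cross-section is a single solid region. Net area = 19.54 mm².

19.54 mm²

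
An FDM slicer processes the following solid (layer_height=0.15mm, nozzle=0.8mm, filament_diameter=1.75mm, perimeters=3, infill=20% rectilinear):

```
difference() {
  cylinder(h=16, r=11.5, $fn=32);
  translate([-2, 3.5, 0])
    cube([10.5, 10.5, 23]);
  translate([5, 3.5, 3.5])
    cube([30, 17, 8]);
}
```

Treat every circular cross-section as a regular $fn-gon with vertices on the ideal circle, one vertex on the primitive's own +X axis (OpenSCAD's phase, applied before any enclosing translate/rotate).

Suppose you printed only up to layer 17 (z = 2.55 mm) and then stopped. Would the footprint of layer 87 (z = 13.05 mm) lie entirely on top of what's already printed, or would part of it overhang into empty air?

Compare the two slices. At z = 2.55: the cylinder: section is a regular 32-gon, circumradius r=11.5 (area = (32/2)·11.500²·sin(360°/32) = 412.81 mm²); the cube at (-2, 3.5) (footprint 10.5×10.5) is included at this height (area 110.25 mm²); the cube at (5, 3.5) is not intersected at this z (z outside [3.5, 11.5]); Subtracting the remaining from the first: starting from the r=11.5 cylinder (412.81 mm²), the 10.5×10.5 cube at (-2, 3.5) partially overlaps it — only the 73.63 mm² overlap (of its 110.25 mm²) is removed, clipping the outline — area = 339.18 mm². At z = 13.05: the cylinder: section is a regular 32-gon, circumradius r=11.5 (area = (32/2)·11.500²·sin(360°/32) = 412.81 mm²); the cube at (-2, 3.5) is present — its section is the full 10.5×10.5 rectangle (area 110.25 mm²); the cube at (5, 3.5) is absent (z outside [3.5, 11.5]); Subtracting the remaining from the first: starting from the r=11.5 cylinder (412.81 mm²), the 10.5×10.5 cube at (-2, 3.5) partially overlaps it — only the 73.63 mm² overlap (of its 110.25 mm²) is removed, clipping the outline — area = 339.18 mm². Checking containment: the cross-section at z = 13.05 is a subset of the cross-section at z = 2.55.

entirely on top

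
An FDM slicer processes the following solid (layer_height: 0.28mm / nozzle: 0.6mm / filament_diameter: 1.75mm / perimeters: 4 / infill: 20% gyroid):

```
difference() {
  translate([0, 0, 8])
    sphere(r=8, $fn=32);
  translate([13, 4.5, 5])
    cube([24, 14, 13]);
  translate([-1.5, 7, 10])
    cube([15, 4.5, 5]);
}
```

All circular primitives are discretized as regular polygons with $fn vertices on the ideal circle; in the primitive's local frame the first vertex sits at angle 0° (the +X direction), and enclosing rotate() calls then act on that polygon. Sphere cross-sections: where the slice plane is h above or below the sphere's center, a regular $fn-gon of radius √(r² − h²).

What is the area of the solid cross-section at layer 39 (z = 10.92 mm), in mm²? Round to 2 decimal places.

At z = 10.92 mm: the sphere: section is a regular 32-gon, circumradius = √(r²−h²) = √(8²−2.92²) = 7.448 (area = (32/2)·7.448²·sin(360°/32) = 173.16 mm²); the cube at (13, 4.5) (footprint 24×14) is included at this height (area 336.00 mm²); the cube at (-1.5, 7) (footprint 15×4.5) is included at this height (area 67.50 mm²); Taking the first minus the rest: starting from the r=8 sphere (173.16 mm²), the 24×14 cube at (13, 4.5) misses the remaining region (no effect); the 15×4.5 cube at (-1.5, 7) partially overlaps it — only the 1.26 mm² overlap (of its 67.50 mm²) is removed, clipping the outline — area = 171.90 mm². Overall, the cross-section is a single solid region. Net area = 171.90 mm².

171.90 mm²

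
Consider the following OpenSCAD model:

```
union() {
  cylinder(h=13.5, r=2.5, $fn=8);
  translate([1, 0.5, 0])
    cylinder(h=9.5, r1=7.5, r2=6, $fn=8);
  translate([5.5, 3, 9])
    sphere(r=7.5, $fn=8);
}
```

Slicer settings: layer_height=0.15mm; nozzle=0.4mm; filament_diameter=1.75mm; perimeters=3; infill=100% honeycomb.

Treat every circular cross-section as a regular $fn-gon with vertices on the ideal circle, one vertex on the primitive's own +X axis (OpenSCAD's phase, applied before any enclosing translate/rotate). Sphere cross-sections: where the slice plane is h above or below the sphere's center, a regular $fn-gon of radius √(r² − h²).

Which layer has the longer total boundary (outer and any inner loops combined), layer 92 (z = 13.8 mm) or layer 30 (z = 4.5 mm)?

Layer 92 (z = 13.8): the cylinder is absent (z outside [0, 13.5]); the cone at (1, 0.5) is absent (z outside [0, 9.5]); the r=7.5 sphere at (5.5, 3) contributes a regular 8-gon of circumradius √(7.5²−4.8²) = 5.763 (perimeter = 2·8·5.763·sin(180°/8) = 35.29 mm); Merging all regions: only the r=7.5 sphere at (5.5, 3) is present, so the union is just that shape — boundary = 35.29 mm. So its perimeter = 35.29 mm. Layer 30 (z = 4.5): the cylinder: section is a regular 8-gon, circumradius r=2.5 (perimeter = 2·8·2.500·sin(180°/8) = 15.31 mm); the cone at (1, 0.5): at t=0.474 of its height the radius interpolates to r₁+(r₂−r₁)t = 6.789, giving a regular 8-gon of that circumradius (perimeter = 2·8·6.789·sin(180°/8) = 41.57 mm); the sphere at (5.5, 3): section is a regular 8-gon, circumradius = √(r²−h²) = √(7.5²−4.5²) = 6.000 (perimeter = 2·8·6.000·sin(180°/8) = 36.74 mm); Combining (union): the regions partially overlap (shared area 72.42 mm²), so the edge portions inside another operand are dropped and the merged outline is re-measured after clipping — boundary = 50.02 mm. So its perimeter = 50.02 mm. Layer 30 is larger (50.02 vs 35.29 mm).

layer 30 (z = 4.5 mm)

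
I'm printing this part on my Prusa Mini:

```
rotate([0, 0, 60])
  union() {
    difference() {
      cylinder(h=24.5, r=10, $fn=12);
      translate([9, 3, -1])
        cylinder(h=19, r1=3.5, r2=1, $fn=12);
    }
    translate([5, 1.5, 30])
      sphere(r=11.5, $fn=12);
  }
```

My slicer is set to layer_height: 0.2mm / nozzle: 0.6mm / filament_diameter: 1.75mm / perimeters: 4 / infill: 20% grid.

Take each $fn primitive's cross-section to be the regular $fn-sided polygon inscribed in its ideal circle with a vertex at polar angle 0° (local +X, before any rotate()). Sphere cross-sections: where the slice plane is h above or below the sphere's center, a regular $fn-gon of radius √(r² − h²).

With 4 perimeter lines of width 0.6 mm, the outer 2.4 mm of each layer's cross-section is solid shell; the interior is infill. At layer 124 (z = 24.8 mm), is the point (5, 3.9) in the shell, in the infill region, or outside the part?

At z = 24.8 mm: the cylinder does not reach this height (z outside [0, 24.5]); the cone at (9, 3) is not intersected at this z (z outside [-1, 18]); Subtracting the remaining from the first: the first operand is absent here, so nothing remains; the r=11.5 sphere at (5, 1.5) slices to a regular 12-gon of circumradius 10.257 (√(r²−h²) with h=5.2 from center); Merging all regions: only the r=11.5 sphere at (5, 1.5) is present, so the union is just that shape — 1 connected region; (rotated 60° about Z; rotation is an isometry so areas/perimeters/island counts are preserved). Overall, the cross-section is a single solid region. Undo the 60° rotation: the query point maps to (5.877, -2.380) in the un-rotated model frame. The nearest boundary edge runs (5.00, -8.76)→(10.13, -7.38); distance from the point to it = 5.93 mm. The point is inside the cross-section and 5.93 mm from the nearest boundary — more than the 2.4 mm shell width (4 × 0.6), so it's in the infill interior.

infill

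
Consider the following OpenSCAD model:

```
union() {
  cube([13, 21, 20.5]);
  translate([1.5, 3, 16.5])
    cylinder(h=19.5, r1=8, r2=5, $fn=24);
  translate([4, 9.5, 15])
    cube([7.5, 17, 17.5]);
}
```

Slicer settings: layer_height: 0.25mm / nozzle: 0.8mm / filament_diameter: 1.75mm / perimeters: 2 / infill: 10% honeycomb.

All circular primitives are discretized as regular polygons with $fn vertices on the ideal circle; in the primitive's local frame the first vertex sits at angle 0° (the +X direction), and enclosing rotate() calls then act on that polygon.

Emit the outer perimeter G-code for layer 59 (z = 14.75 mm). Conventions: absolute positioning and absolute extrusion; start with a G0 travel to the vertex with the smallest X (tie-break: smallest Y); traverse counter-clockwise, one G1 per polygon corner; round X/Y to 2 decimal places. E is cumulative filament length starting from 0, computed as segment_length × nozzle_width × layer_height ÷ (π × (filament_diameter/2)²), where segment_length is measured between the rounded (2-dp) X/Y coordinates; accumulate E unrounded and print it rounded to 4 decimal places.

G0 X0.00 Y0.00 Z14.75
G1 X13.00 Y0.00 E1.0810
G1 X13.00 Y21.00 E2.8271
G1 X0.00 Y21.00 E3.9081
G1 X0.00 Y0.00 E5.6542

At z = 14.75 mm: the 13×21 cube contributes its full rectangle; the cone at (1.5, 3) is absent (z outside [16.5, 36]); the cube at (4, 9.5) is absent (z outside [15, 32.5]); Taking the union: only the 13×21 cube is present, so the union is just that shape — 1 connected region. The outline is a single polygon with 4 vertices. Extrusion per mm of travel: 0.8 × 0.25 / (π × 0.875²) = 0.083150. Accumulating E over each segment gives final E = 5.6542.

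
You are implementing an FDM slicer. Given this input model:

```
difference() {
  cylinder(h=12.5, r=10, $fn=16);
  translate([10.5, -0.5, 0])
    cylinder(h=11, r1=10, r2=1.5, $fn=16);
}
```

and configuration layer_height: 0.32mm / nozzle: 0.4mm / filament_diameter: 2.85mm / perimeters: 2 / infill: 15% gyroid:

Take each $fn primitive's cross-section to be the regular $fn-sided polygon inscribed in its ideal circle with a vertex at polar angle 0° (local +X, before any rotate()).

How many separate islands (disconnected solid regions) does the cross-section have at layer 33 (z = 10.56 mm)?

1

At z = 10.56 mm: the r=10 cylinder gives a regular 16-gon of circumradius 10 (constant along its height); the cone at (10.5, -0.5) contributes a regular 16-gon of circumradius 1.840 (interpolated between r1=10 and r2=1.5 at t=0.960); Subtracting the remaining from the first: starting from the r=10 cylinder, the cone at (10.5, -0.5) partially overlaps it — only the 2.78 mm² overlap (of its 10.36 mm²) is removed, clipping the outline — 1 connected region. Overall, the cross-section is a single solid region. Island count = 1.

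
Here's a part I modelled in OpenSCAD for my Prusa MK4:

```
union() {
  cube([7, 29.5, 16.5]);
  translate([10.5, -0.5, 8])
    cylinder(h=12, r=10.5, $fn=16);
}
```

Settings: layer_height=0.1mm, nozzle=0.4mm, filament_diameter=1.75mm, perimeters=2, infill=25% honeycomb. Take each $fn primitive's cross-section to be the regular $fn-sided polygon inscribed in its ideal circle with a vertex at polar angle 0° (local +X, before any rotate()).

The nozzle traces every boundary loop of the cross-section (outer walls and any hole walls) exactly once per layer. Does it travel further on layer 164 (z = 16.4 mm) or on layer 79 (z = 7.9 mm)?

Layer 164 (z = 16.4): the cube (footprint 7×29.5) is included at this height (perimeter 73.00 mm); the r=10.5 cylinder at (10.5, -0.5) gives a regular 16-gon of circumradius 10.5 (constant along its height) (perimeter = 2·16·10.500·sin(180°/16) = 65.55 mm); Combining (union): the regions partially overlap (shared area 45.37 mm²), so the edge portions inside another operand are dropped and the merged outline is re-measured after clipping — boundary = 110.04 mm. So its perimeter = 110.04 mm. Layer 79 (z = 7.9): the cube (footprint 7×29.5) is included at this height (perimeter 73.00 mm); the cylinder at (10.5, -0.5) does not reach this height (z outside [8, 20]); Merging all regions: only the 7×29.5 cube is present, so the union is just that shape — boundary = 73.00 mm. So its perimeter = 73.00 mm. Layer 164 is larger (110.04 vs 73.00 mm).

layer 164 (z = 16.4 mm)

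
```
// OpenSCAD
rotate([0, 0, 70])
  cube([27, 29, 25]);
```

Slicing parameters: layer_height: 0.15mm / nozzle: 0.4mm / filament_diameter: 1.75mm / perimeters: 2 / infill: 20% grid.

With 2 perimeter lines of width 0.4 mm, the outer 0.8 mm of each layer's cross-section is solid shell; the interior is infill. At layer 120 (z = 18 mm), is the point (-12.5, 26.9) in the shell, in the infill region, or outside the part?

infill

At z = 18 mm: the cube is present — its section is the full 27×29 rectangle; (rotated 70° about Z; rotation is an isometry so areas/perimeters/island counts are preserved). Overall, the cross-section is a single solid region. Undo the 70° rotation: the query point maps to (21.002, 20.946) in the un-rotated model frame. The nearest boundary edge runs (27.00, 0.00)→(27.00, 29.00); distance from the point to it = 6.00 mm. The point is inside the cross-section and 6.00 mm from the nearest boundary — more than the 0.8 mm shell width (2 × 0.4), so it's in the infill interior.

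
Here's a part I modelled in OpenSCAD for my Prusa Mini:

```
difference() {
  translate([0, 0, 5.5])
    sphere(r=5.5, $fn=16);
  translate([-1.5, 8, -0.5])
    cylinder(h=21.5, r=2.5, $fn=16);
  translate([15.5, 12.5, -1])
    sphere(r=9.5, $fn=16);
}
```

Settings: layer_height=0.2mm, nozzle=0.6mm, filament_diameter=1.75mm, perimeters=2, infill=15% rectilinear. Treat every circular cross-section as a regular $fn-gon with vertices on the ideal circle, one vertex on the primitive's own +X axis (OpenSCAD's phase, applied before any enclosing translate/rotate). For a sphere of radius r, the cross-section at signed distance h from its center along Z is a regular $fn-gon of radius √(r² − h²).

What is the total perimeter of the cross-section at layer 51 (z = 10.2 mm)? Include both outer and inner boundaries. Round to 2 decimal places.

17.83 mm

At z = 10.2 mm: the r=5.5 sphere contributes a regular 16-gon of circumradius √(5.5²−4.7²) = 2.857 (perimeter = 2·16·2.857·sin(180°/16) = 17.83 mm); the r=2.5 cylinder at (-1.5, 8) gives a regular 16-gon of circumradius 2.5 (constant along its height) (perimeter = 2·16·2.500·sin(180°/16) = 15.61 mm); the sphere at (15.5, 12.5) does not reach this height (|z−center|=11.200 > r=9.5); Subtracting the remaining from the first: starting from the r=5.5 sphere, the r=2.5 cylinder at (-1.5, 8) misses the remaining region (no effect) — boundary = 17.83 mm. Overall, the cross-section is a single solid region. Total boundary length (outer) = 17.83 mm.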